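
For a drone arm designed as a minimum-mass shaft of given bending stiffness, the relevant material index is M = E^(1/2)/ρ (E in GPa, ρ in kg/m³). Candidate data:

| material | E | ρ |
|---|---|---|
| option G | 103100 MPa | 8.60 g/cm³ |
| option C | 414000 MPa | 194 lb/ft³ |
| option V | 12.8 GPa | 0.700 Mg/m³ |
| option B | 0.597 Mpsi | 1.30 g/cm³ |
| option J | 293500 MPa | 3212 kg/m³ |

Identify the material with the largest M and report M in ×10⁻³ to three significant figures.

option C, M = 6.55×10⁻³

Convert each candidate to consistent units, then evaluate M:
  option G: E = 103.1 GPa, ρ = 8600 kg/m³
  option C: E = 414.0 GPa, ρ = 3108 kg/m³
  option V: E = 12.80 GPa, ρ = 700.0 kg/m³
  option B: E = 4.116 GPa, ρ = 1300 kg/m³
  option J: E = 293.5 GPa, ρ = 3212 kg/m³
  option C: M = 6.55×10⁻³
  option J: M = 5.33×10⁻³
  option V: M = 5.11×10⁻³
  option B: M = 1.56×10⁻³
  option G: M = 1.18×10⁻³
Highest index: option C.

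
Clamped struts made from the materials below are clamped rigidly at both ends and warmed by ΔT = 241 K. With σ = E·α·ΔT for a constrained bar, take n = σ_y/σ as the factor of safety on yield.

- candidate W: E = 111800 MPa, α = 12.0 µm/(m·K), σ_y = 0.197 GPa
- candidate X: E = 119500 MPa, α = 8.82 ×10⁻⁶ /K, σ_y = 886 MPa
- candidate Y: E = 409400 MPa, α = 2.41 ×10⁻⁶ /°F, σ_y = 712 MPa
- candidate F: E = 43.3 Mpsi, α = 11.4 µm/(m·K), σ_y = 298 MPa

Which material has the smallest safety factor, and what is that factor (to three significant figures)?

With everything in SI (GPa, ×10⁻⁶/K, MPa):
  candidate W: E = 111.8, α = 12.0, σ_y = 197.0 → σ = 323 MPa, n = 0.609
  candidate X: E = 119.5, α = 8.82, σ_y = 886.0 → σ = 254 MPa, n = 3.49
  candidate Y: E = 409.4, α = 4.34, σ_y = 712.0 → σ = 428 MPa, n = 1.66
  candidate F: E = 298.5, α = 11.4, σ_y = 298.0 → σ = 820 MPa, n = 0.363
Candidate F has the lowest safety factor, n = 0.363.

candidate F, n = 0.363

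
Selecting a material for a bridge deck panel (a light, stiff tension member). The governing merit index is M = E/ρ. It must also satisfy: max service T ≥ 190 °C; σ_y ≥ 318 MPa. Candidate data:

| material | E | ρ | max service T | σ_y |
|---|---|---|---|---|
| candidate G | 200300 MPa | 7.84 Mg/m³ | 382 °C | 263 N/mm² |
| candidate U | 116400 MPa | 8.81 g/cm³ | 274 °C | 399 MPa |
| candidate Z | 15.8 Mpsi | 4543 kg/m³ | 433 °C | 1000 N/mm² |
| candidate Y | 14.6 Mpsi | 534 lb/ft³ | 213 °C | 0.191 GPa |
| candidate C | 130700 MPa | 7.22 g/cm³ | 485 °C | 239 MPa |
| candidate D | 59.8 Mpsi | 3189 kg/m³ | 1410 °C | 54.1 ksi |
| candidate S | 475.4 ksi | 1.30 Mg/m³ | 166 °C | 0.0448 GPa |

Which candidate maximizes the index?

candidate D

Screen on constraints: max service T ≥ 190 °C; σ_y ≥ 318 MPa. Survivors: candidate U, candidate Z, candidate D.
Convert each candidate to consistent units, then evaluate M:
  candidate U: E = 116.4 GPa, ρ = 8810 kg/m³
  candidate Z: E = 108.9 GPa, ρ = 4543 kg/m³
  candidate D: E = 412.3 GPa, ρ = 3189 kg/m³
  candidate D: M = 129 MN·m/kg
  candidate Z: M = 24.0 MN·m/kg
  candidate U: M = 13.2 MN·m/kg
Candidate D has the largest M.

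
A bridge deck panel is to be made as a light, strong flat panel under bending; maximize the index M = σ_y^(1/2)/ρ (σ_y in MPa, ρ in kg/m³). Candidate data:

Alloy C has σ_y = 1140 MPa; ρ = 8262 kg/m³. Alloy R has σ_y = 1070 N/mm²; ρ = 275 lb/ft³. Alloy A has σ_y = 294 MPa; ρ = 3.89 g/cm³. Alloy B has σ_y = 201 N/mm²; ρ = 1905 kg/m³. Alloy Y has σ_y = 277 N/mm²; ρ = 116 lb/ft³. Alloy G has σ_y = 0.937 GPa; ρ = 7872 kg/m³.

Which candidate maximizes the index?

alloy Y

Putting every candidate on a common basis:
  alloy C: σ_y = 1140 MPa, ρ = 8262 kg/m³
  alloy R: σ_y = 1070 MPa, ρ = 4405 kg/m³
  alloy A: σ_y = 294.0 MPa, ρ = 3890 kg/m³
  alloy B: σ_y = 201.0 MPa, ρ = 1905 kg/m³
  alloy Y: σ_y = 277.0 MPa, ρ = 1858 kg/m³
  alloy G: σ_y = 937.0 MPa, ρ = 7872 kg/m³
  alloy Y: M = 8.96×10⁻³
  alloy B: M = 7.44×10⁻³
  alloy R: M = 7.43×10⁻³
  alloy A: M = 4.41×10⁻³
  alloy C: M = 4.09×10⁻³
  alloy G: M = 3.89×10⁻³
Alloy Y has the largest M.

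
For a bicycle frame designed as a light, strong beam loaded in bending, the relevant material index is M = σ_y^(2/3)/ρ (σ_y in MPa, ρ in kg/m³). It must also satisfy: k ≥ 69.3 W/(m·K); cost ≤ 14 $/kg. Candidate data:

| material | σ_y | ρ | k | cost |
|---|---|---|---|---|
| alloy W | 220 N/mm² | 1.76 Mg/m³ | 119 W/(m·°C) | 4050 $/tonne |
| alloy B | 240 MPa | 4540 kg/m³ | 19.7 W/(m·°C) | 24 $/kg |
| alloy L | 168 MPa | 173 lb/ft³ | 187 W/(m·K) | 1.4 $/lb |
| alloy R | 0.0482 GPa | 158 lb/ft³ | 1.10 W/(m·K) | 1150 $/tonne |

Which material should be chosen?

alloy W

Screen on constraints: k ≥ 69.3 W/(m·K); cost ≤ 14 $/kg. Survivors: alloy W, alloy L.
After converting to SI:
  alloy W: σ_y = 220.0 MPa, ρ = 1760 kg/m³
  alloy L: σ_y = 168.0 MPa, ρ = 2771 kg/m³
  alloy W: M = 20.7×10⁻³
  alloy L: M = 11.0×10⁻³
Alloy W ranks first.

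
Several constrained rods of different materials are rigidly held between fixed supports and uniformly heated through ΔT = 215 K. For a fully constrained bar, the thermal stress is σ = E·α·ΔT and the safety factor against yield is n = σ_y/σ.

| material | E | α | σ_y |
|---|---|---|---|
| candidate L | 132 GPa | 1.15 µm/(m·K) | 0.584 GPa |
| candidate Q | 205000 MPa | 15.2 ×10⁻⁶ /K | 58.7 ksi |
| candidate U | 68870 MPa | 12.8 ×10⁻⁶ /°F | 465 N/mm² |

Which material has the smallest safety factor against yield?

candidate Q

With everything in SI (GPa, ×10⁻⁶/K, MPa):
  candidate L: E = 132.0, α = 1.15, σ_y = 584.0 → σ = 32.6 MPa, n = 17.9
  candidate Q: E = 205.0, α = 15.2, σ_y = 404.7 → σ = 670 MPa, n = 0.604
  candidate U: E = 68.87, α = 23.0, σ_y = 465.0 → σ = 341 MPa, n = 1.36
The minimum is candidate Q at n = 0.604.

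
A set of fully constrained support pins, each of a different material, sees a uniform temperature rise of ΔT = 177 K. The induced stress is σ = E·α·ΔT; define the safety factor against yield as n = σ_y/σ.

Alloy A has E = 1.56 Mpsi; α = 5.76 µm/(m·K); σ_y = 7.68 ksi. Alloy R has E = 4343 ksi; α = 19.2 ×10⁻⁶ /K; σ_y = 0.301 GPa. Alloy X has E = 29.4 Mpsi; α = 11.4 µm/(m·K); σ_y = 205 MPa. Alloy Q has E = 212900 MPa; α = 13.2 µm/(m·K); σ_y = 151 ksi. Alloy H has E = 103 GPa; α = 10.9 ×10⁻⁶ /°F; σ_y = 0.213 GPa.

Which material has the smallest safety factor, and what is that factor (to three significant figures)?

Converting E to GPa, α to ×10⁻⁶/K, σ_y to MPa, then σ and n for each:
  alloy A: E = 10.76, α = 5.76, σ_y = 52.95 → σ = 11.0 MPa, n = 4.83
  alloy R: E = 29.94, α = 19.2, σ_y = 301.0 → σ = 102 MPa, n = 2.96
  alloy X: E = 202.7, α = 11.4, σ_y = 205.0 → σ = 409 MPa, n = 0.501
  alloy Q: E = 212.9, α = 13.2, σ_y = 1041 → σ = 497 MPa, n = 2.09
  alloy H: E = 103.0, α = 19.6, σ_y = 213.0 → σ = 358 MPa, n = 0.595
Smallest n: alloy X with n = 0.501.

alloy X, n = 0.501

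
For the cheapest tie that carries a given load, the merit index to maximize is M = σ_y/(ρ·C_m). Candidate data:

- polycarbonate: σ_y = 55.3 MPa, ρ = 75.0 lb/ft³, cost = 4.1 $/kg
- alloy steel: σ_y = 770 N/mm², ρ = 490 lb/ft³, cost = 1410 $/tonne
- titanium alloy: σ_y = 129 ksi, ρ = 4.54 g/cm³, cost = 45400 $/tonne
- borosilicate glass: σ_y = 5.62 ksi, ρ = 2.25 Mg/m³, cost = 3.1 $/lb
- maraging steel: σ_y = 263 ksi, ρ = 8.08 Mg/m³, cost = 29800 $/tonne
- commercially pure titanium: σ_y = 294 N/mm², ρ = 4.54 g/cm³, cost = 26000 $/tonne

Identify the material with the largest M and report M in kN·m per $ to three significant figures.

Putting every candidate on a common basis:
  polycarbonate: σ_y = 55.30 MPa, ρ = 1201 kg/m³, cost = 4.100 $/kg
  alloy steel: σ_y = 770.0 MPa, ρ = 7849 kg/m³, cost = 1.410 $/kg
  titanium alloy: σ_y = 889.4 MPa, ρ = 4540 kg/m³, cost = 45.40 $/kg
  borosilicate glass: σ_y = 38.75 MPa, ρ = 2250 kg/m³, cost = 6.834 $/kg
  maraging steel: σ_y = 1813 MPa, ρ = 8080 kg/m³, cost = 29.80 $/kg
  commercially pure titanium: σ_y = 294.0 MPa, ρ = 4540 kg/m³, cost = 26.00 $/kg
  alloy steel: M = 69.6 kN·m per $
  polycarbonate: M = 11.2 kN·m per $
  maraging steel: M = 7.53 kN·m per $
  titanium alloy: M = 4.32 kN·m per $
  borosilicate glass: M = 2.52 kN·m per $
  commercially pure titanium: M = 2.49 kN·m per $
Alloy steel ranks first.

alloy steel, M = 69.6 kN·m per $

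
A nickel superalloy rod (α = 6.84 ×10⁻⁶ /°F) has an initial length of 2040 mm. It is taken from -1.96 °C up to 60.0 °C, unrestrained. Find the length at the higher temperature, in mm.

Convert α: 6.84×10⁻⁶/°F × (9/5) = 12.3×10⁻⁶/K.
ΔT = 60.0 − (-1.96) = 61.96 K.
ΔL = α·L₀·ΔT = 12.3×10⁻⁶ × 2040 mm × 61.96 K = 1.56 mm.
L = L₀ + ΔL = 2040 + 1.56 = 2041.6 mm.

2041.6 mm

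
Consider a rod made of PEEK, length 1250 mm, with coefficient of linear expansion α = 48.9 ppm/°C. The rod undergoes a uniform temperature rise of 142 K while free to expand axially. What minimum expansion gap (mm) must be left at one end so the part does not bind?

ΔL = α·L₀·ΔT = 48.9×10⁻⁶ × 1250 mm × 142.0 K = 8.68 mm.

8.68 mm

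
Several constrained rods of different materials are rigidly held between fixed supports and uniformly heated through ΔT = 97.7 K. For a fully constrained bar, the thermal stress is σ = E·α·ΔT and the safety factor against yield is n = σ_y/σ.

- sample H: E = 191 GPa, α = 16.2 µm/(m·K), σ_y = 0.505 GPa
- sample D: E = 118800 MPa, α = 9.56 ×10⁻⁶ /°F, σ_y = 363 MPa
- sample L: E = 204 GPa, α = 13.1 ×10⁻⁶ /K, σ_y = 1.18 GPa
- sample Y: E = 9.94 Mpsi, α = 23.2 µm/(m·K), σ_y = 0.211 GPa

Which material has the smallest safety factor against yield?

With everything in SI (GPa, ×10⁻⁶/K, MPa):
  sample H: E = 191.0, α = 16.2, σ_y = 505.0 → σ = 302 MPa, n = 1.67
  sample D: E = 118.8, α = 17.2, σ_y = 363.0 → σ = 200 MPa, n = 1.82
  sample L: E = 204.0, α = 13.1, σ_y = 1180 → σ = 261 MPa, n = 4.52
  sample Y: E = 68.53, α = 23.2, σ_y = 211.0 → σ = 155 MPa, n = 1.36
Sample Y has the lowest safety factor, n = 1.36.

sample Y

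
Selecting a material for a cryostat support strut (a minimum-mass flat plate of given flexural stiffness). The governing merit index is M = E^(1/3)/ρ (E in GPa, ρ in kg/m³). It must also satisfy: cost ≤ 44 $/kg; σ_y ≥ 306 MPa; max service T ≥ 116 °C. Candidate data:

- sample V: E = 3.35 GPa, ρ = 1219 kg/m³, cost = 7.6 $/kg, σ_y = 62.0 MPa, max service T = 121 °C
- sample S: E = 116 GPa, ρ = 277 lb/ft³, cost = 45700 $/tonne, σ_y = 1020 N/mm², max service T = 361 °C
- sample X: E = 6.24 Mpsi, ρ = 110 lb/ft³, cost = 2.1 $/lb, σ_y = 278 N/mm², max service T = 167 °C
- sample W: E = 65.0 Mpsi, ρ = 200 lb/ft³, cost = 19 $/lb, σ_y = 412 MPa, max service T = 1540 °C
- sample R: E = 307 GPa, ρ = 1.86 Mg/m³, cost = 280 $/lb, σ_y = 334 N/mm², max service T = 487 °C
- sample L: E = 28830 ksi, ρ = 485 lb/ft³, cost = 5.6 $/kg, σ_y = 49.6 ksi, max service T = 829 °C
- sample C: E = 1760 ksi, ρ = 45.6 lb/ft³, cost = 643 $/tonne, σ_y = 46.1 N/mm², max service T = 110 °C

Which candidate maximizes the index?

Screen on constraints: cost ≤ 44 $/kg; σ_y ≥ 306 MPa; max service T ≥ 116 °C. Survivors: sample W, sample L.
Putting every candidate on a common basis:
  sample W: E = 448.2 GPa, ρ = 3204 kg/m³
  sample L: E = 198.8 GPa, ρ = 7769 kg/m³
  sample W: M = 2.39×10⁻³
  sample L: M = 0.751×10⁻³
The maximum is for sample W.

sample W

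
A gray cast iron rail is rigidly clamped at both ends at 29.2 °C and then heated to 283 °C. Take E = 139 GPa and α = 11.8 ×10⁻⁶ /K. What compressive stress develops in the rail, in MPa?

416 MPa

ΔT = 253.8 K. Constrained thermal stress σ = E·α·ΔT = 139.0×10³ MPa × 11.8×10⁻⁶ × 253.8 = 416 MPa (compressive).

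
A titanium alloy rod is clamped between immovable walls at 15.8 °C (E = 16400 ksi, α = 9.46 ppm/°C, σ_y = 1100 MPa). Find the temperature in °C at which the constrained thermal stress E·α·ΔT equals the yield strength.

E = 16400 ksi = 113.1 GPa.
E·α·ΔT = 1100 MPa ⇒ ΔT = 1100 / (113.1×10³ × 9.46×10⁻⁶) = 1028 K.
T = 15.8 + 1028 = 1044 °C.

1040 °C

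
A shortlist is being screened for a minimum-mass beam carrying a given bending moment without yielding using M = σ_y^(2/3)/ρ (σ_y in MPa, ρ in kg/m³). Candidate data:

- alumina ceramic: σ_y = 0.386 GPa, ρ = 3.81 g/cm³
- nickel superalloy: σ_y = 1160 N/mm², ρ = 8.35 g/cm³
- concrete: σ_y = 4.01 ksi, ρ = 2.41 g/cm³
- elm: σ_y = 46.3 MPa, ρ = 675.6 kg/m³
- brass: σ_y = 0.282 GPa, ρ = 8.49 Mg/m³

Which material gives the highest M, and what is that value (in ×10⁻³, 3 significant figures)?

elm, M = 19.1×10⁻³

In SI units:
  alumina ceramic: σ_y = 386.0 MPa, ρ = 3810 kg/m³
  nickel superalloy: σ_y = 1160 MPa, ρ = 8350 kg/m³
  concrete: σ_y = 27.65 MPa, ρ = 2410 kg/m³
  elm: σ_y = 46.30 MPa, ρ = 675.6 kg/m³
  brass: σ_y = 282.0 MPa, ρ = 8490 kg/m³
  elm: M = 19.1×10⁻³
  alumina ceramic: M = 13.9×10⁻³
  nickel superalloy: M = 13.2×10⁻³
  brass: M = 5.07×10⁻³
  concrete: M = 3.79×10⁻³
Elm has the largest M.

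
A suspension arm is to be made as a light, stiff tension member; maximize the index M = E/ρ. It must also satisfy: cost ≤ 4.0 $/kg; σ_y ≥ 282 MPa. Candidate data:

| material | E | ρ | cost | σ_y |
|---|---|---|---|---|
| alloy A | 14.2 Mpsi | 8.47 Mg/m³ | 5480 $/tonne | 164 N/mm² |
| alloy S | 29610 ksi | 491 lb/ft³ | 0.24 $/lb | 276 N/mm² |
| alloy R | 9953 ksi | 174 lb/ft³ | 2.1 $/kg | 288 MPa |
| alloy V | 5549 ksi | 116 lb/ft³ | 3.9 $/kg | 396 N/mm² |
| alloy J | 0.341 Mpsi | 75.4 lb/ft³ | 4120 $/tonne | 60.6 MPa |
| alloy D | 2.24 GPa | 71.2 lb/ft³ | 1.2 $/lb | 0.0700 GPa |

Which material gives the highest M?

alloy R

Screen on constraints: cost ≤ 4.0 $/kg; σ_y ≥ 282 MPa. Survivors: alloy R, alloy V.
Putting every candidate on a common basis:
  alloy R: E = 68.62 GPa, ρ = 2787 kg/m³
  alloy V: E = 38.26 GPa, ρ = 1858 kg/m³
  alloy R: M = 24.6 MN·m/kg
  alloy V: M = 20.6 MN·m/kg
Highest index: alloy R.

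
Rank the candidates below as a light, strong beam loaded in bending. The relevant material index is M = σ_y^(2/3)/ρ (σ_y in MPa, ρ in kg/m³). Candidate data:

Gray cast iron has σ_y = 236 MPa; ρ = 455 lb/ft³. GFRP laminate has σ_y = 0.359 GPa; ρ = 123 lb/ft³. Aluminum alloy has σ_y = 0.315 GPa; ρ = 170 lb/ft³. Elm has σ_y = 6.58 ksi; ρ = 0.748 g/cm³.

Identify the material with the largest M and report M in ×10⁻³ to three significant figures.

GFRP laminate, M = 25.6×10⁻³

After converting to SI:
  gray cast iron: σ_y = 236.0 MPa, ρ = 7288 kg/m³
  GFRP laminate: σ_y = 359.0 MPa, ρ = 1970 kg/m³
  aluminum alloy: σ_y = 315.0 MPa, ρ = 2723 kg/m³
  elm: σ_y = 45.37 MPa, ρ = 748.0 kg/m³
  GFRP laminate: M = 25.6×10⁻³
  elm: M = 17.0×10⁻³
  aluminum alloy: M = 17.0×10⁻³
  gray cast iron: M = 5.24×10⁻³
The maximum is for GFRP laminate.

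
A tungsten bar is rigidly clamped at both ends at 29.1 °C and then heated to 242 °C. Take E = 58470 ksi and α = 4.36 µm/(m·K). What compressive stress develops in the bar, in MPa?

E = 58470 ksi = 403.1 GPa.
ΔT = 212.9 K. Constrained thermal stress σ = E·α·ΔT = 403.1×10³ MPa × 4.36×10⁻⁶ × 212.9 = 374 MPa (compressive).

374 MPa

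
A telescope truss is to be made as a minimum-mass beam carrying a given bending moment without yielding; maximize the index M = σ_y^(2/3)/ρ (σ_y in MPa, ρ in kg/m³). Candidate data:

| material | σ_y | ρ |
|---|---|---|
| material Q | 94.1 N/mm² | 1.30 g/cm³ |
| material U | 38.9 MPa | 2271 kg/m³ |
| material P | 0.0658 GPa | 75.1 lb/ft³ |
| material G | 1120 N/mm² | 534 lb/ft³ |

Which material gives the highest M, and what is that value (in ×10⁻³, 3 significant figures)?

material Q, M = 15.9×10⁻³

Convert each candidate to consistent units, then evaluate M:
  material Q: σ_y = 94.10 MPa, ρ = 1300 kg/m³
  material U: σ_y = 38.90 MPa, ρ = 2271 kg/m³
  material P: σ_y = 65.80 MPa, ρ = 1203 kg/m³
  material G: σ_y = 1120 MPa, ρ = 8554 kg/m³
  material Q: M = 15.9×10⁻³
  material P: M = 13.5×10⁻³
  material G: M = 12.6×10⁻³
  material U: M = 5.06×10⁻³
Material Q ranks first.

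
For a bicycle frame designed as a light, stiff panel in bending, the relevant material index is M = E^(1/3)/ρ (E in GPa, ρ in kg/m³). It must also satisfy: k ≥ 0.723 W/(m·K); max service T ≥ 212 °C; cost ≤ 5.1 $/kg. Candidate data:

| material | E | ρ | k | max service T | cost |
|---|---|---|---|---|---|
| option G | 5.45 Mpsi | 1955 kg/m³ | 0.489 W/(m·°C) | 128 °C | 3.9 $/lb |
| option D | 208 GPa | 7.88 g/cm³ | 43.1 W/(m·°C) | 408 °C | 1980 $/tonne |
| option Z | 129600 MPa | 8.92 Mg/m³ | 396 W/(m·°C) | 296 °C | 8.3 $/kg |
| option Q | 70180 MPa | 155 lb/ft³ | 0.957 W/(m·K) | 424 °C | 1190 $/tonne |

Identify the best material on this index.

Screen on constraints: k ≥ 0.723 W/(m·K); max service T ≥ 212 °C; cost ≤ 5.1 $/kg. Survivors: option D, option Q.
After converting to SI:
  option D: E = 208.0 GPa, ρ = 7880 kg/m³
  option Q: E = 70.18 GPa, ρ = 2483 kg/m³
  option Q: M = 1.66×10⁻³
  option D: M = 0.752×10⁻³
Option Q ranks first.

option Q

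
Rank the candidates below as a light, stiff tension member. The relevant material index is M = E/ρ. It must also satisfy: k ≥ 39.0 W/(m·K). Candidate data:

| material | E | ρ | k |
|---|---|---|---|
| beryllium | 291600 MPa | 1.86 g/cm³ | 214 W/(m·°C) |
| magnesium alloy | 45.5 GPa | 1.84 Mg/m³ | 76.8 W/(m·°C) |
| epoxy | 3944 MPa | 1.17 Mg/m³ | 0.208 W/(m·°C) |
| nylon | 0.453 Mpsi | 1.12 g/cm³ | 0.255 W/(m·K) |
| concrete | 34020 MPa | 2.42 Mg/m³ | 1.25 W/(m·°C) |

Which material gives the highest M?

beryllium

Screen on constraints: k ≥ 39.0 W/(m·K). Survivors: beryllium, magnesium alloy.
Normalizing units and computing the index:
  beryllium: E = 291.6 GPa, ρ = 1860 kg/m³
  magnesium alloy: E = 45.50 GPa, ρ = 1840 kg/m³
  beryllium: M = 157 MN·m/kg
  magnesium alloy: M = 24.7 MN·m/kg
Beryllium has the largest M.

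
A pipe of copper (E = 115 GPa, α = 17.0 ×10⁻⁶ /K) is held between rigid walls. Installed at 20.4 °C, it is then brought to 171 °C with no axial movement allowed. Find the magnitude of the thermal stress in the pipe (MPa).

ΔT = 150.6 K. Constrained thermal stress σ = E·α·ΔT = 115.0×10³ MPa × 17.0×10⁻⁶ × 150.6 = 294 MPa (compressive).

294 MPa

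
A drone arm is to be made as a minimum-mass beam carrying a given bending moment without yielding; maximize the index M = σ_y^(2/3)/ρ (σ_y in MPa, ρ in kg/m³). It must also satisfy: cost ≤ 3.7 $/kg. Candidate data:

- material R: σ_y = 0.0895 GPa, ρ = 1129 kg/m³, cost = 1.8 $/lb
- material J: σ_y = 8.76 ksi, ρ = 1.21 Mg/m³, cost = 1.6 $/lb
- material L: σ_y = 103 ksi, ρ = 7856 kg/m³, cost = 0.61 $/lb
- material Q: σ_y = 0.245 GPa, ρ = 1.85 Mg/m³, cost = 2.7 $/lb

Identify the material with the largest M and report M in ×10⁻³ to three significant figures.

material J, M = 12.7×10⁻³

Screen on constraints: cost ≤ 3.7 $/kg. Survivors: material J, material L.
Convert each candidate to consistent units, then evaluate M:
  material J: σ_y = 60.40 MPa, ρ = 1210 kg/m³
  material L: σ_y = 710.2 MPa, ρ = 7856 kg/m³
  material J: M = 12.7×10⁻³
  material L: M = 10.1×10⁻³
Material J has the largest M.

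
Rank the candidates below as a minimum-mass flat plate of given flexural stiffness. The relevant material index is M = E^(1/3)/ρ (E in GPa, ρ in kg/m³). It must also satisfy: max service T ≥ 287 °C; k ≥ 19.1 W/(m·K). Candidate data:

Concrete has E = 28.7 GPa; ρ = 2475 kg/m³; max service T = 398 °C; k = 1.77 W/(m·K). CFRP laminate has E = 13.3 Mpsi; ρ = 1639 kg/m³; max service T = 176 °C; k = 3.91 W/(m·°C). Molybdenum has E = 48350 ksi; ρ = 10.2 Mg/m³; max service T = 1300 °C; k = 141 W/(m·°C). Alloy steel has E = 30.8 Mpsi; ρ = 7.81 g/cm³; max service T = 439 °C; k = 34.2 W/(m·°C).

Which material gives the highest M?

Screen on constraints: max service T ≥ 287 °C; k ≥ 19.1 W/(m·K). Survivors: molybdenum, alloy steel.
In SI units:
  molybdenum: E = 333.4 GPa, ρ = 10200 kg/m³
  alloy steel: E = 212.4 GPa, ρ = 7810 kg/m³
  alloy steel: M = 0.764×10⁻³
  molybdenum: M = 0.680×10⁻³
Alloy steel has the largest M.

alloy steel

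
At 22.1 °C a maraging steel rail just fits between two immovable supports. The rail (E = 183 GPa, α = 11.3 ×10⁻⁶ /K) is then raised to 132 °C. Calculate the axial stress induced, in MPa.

227 MPa

ΔT = 109.9 K. Constrained thermal stress σ = E·α·ΔT = 183.0×10³ MPa × 11.3×10⁻⁶ × 109.9 = 227 MPa (compressive).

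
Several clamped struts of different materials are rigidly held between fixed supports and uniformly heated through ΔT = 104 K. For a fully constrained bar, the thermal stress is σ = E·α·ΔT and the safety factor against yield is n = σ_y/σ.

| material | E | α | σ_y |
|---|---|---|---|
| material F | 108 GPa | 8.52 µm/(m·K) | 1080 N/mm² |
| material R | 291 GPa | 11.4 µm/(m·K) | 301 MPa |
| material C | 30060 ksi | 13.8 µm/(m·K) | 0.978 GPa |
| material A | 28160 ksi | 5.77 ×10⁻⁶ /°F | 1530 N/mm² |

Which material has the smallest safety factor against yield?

material R

Converting E to GPa, α to ×10⁻⁶/K, σ_y to MPa, then σ and n for each:
  material F: E = 108.0, α = 8.52, σ_y = 1080 → σ = 95.7 MPa, n = 11.3
  material R: E = 291.0, α = 11.4, σ_y = 301.0 → σ = 345 MPa, n = 0.872
  material C: E = 207.3, α = 13.8, σ_y = 978.0 → σ = 297 MPa, n = 3.29
  material A: E = 194.2, α = 10.4, σ_y = 1530 → σ = 210 MPa, n = 7.30
The minimum is material R at n = 0.872.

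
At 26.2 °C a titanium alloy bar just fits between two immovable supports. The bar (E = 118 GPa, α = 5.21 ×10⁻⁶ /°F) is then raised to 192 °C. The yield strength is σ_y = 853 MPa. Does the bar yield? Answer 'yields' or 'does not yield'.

α = 5.21×10⁻⁶/°F × 9/5 = 9.38×10⁻⁶/K.
ΔT = 165.8 K. Constrained thermal stress σ = E·α·ΔT = 118.0×10³ MPa × 9.38×10⁻⁶ × 165.8 = 183 MPa (compressive).
Compare to σ_y = 853 MPa: σ < σ_y, so it does not yield.

does not yield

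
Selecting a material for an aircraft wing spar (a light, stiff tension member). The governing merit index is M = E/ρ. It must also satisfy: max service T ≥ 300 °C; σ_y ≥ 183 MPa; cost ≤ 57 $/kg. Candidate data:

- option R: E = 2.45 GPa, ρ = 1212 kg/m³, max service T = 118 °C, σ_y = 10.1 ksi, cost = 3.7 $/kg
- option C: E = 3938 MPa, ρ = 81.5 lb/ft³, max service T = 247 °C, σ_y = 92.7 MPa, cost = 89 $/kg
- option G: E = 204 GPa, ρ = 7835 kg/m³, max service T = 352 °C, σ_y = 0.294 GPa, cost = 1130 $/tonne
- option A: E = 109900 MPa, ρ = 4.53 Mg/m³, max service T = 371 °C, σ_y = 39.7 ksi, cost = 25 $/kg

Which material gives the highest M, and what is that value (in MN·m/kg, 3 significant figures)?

option G, M = 26.0 MN·m/kg

Screen on constraints: max service T ≥ 300 °C; σ_y ≥ 183 MPa; cost ≤ 57 $/kg. Survivors: option G, option A.
In SI units:
  option G: E = 204.0 GPa, ρ = 7835 kg/m³
  option A: E = 109.9 GPa, ρ = 4530 kg/m³
  option G: M = 26.0 MN·m/kg
  option A: M = 24.3 MN·m/kg
The maximum is for option G.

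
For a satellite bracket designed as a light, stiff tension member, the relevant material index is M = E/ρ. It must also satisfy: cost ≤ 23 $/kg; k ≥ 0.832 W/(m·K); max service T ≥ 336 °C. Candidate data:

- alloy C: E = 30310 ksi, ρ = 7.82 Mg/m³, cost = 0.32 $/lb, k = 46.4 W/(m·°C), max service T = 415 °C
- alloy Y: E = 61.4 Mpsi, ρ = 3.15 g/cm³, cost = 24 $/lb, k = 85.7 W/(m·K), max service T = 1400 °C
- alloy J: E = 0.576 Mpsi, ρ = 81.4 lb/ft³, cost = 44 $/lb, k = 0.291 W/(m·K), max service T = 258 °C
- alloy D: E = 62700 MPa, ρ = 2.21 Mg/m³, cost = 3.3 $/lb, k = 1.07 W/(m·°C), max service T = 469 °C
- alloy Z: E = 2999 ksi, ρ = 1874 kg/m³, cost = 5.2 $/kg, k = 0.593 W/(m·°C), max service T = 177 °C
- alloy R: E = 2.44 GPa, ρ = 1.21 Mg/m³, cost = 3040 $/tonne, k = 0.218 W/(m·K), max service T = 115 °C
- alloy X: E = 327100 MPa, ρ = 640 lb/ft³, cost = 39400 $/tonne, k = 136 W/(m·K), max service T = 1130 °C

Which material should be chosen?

alloy D

Screen on constraints: cost ≤ 23 $/kg; k ≥ 0.832 W/(m·K); max service T ≥ 336 °C. Survivors: alloy C, alloy D.
After converting to SI:
  alloy C: E = 209.0 GPa, ρ = 7820 kg/m³
  alloy D: E = 62.70 GPa, ρ = 2210 kg/m³
  alloy D: M = 28.4 MN·m/kg
  alloy C: M = 26.7 MN·m/kg
Highest index: alloy D.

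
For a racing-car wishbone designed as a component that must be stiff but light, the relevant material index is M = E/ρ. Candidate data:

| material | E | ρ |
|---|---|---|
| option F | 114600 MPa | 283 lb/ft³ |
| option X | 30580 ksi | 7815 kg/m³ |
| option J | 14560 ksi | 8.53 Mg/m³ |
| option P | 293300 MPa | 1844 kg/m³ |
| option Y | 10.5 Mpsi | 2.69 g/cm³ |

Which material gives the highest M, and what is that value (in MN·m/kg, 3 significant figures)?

After converting to SI:
  option F: E = 114.6 GPa, ρ = 4533 kg/m³
  option X: E = 210.8 GPa, ρ = 7815 kg/m³
  option J: E = 100.4 GPa, ρ = 8530 kg/m³
  option P: E = 293.3 GPa, ρ = 1844 kg/m³
  option Y: E = 72.39 GPa, ρ = 2690 kg/m³
  option P: M = 159 MN·m/kg
  option X: M = 27.0 MN·m/kg
  option Y: M = 26.9 MN·m/kg
  option F: M = 25.3 MN·m/kg
  option J: M = 11.8 MN·m/kg
Option P has the largest M.

option P, M = 159 MN·m/kg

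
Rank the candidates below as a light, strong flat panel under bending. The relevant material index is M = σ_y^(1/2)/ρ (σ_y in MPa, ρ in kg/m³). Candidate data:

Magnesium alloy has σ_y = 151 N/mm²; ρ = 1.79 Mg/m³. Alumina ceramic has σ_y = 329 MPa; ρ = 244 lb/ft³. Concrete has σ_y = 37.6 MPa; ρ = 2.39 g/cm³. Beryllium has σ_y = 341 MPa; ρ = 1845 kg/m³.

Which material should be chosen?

Normalizing units and computing the index:
  magnesium alloy: σ_y = 151.0 MPa, ρ = 1790 kg/m³
  alumina ceramic: σ_y = 329.0 MPa, ρ = 3909 kg/m³
  concrete: σ_y = 37.60 MPa, ρ = 2390 kg/m³
  beryllium: σ_y = 341.0 MPa, ρ = 1845 kg/m³
  beryllium: M = 10.0×10⁻³
  magnesium alloy: M = 6.86×10⁻³
  alumina ceramic: M = 4.64×10⁻³
  concrete: M = 2.57×10⁻³
Beryllium ranks first.

beryllium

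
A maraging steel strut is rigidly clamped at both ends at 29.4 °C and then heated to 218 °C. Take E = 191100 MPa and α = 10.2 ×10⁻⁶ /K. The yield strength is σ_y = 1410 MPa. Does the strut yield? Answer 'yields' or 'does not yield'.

does not yield

E = 191100 MPa = 191.1 GPa.
ΔT = 188.6 K. Constrained thermal stress σ = E·α·ΔT = 191.1×10³ MPa × 10.2×10⁻⁶ × 188.6 = 368 MPa (compressive).
Compare to σ_y = 1410 MPa: σ < σ_y, so it does not yield.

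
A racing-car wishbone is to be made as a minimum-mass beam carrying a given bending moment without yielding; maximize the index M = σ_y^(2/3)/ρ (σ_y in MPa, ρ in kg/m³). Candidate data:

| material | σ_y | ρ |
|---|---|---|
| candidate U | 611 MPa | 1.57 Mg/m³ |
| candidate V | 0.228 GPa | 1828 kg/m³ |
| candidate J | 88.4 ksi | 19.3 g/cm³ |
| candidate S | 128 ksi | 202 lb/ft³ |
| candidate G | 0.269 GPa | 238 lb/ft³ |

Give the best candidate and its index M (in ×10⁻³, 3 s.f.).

In SI units:
  candidate U: σ_y = 611.0 MPa, ρ = 1570 kg/m³
  candidate V: σ_y = 228.0 MPa, ρ = 1828 kg/m³
  candidate J: σ_y = 609.5 MPa, ρ = 19300 kg/m³
  candidate S: σ_y = 882.5 MPa, ρ = 3236 kg/m³
  candidate G: σ_y = 269.0 MPa, ρ = 3812 kg/m³
  candidate U: M = 45.9×10⁻³
  candidate S: M = 28.4×10⁻³
  candidate V: M = 20.4×10⁻³
  candidate G: M = 10.9×10⁻³
  candidate J: M = 3.72×10⁻³
Candidate U ranks first.

candidate U, M = 45.9×10⁻³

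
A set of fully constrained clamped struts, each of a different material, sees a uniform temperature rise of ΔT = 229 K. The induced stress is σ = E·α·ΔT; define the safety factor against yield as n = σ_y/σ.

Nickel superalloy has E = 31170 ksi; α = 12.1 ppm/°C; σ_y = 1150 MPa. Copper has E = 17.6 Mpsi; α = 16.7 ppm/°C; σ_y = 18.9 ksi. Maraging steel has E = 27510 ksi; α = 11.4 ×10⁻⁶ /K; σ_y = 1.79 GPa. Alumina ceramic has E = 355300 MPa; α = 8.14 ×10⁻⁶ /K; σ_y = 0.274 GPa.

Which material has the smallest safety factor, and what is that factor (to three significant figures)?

Per material, after unit conversion:
  nickel superalloy: E = 214.9, α = 12.1, σ_y = 1150 → σ = 595 MPa, n = 1.93
  copper: E = 121.3, α = 16.7, σ_y = 130.3 → σ = 464 MPa, n = 0.281
  maraging steel: E = 189.7, α = 11.4, σ_y = 1790 → σ = 495 MPa, n = 3.61
  alumina ceramic: E = 355.3, α = 8.14, σ_y = 274.0 → σ = 662 MPa, n = 0.414
The minimum is copper at n = 0.281.

copper, n = 0.281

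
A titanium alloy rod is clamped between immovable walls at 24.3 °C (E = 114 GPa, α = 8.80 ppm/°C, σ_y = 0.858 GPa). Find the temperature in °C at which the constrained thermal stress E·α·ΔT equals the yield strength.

σ_y = 0.858 GPa = 858.0 MPa.
E·α·ΔT = 858.0 MPa ⇒ ΔT = 858.0 / (114.0×10³ × 8.80×10⁻⁶) = 855.3 K.
T = 24.3 + 855.3 = 879.6 °C.

880 °C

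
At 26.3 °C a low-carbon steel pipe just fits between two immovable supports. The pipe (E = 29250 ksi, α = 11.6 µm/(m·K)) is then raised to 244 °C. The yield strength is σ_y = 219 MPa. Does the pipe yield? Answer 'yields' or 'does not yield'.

E = 29250 ksi = 201.7 GPa.
ΔT = 217.7 K. Constrained thermal stress σ = E·α·ΔT = 201.7×10³ MPa × 11.6×10⁻⁶ × 217.7 = 509 MPa (compressive).
Compare to σ_y = 219 MPa: σ ≥ σ_y, so it yields.

yields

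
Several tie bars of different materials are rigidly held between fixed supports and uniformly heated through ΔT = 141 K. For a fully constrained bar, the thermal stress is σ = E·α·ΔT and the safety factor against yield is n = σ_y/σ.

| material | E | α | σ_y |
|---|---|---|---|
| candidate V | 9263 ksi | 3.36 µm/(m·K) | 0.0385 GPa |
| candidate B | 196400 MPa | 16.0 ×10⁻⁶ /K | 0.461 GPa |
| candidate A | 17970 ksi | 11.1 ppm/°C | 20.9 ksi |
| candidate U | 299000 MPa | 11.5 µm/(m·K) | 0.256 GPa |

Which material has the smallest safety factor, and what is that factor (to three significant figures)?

candidate U, n = 0.528

Converting E to GPa, α to ×10⁻⁶/K, σ_y to MPa, then σ and n for each:
  candidate V: E = 63.87, α = 3.36, σ_y = 38.50 → σ = 30.3 MPa, n = 1.27
  candidate B: E = 196.4, α = 16.0, σ_y = 461.0 → σ = 443 MPa, n = 1.04
  candidate A: E = 123.9, α = 11.1, σ_y = 144.1 → σ = 194 MPa, n = 0.743
  candidate U: E = 299.0, α = 11.5, σ_y = 256.0 → σ = 485 MPa, n = 0.528
The minimum is candidate U at n = 0.528.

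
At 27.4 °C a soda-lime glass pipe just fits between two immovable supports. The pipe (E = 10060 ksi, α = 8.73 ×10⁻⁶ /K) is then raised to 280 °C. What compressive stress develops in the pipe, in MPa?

E = 10060 ksi = 69.36 GPa.
ΔT = 252.6 K. Constrained thermal stress σ = E·α·ΔT = 69.36×10³ MPa × 8.73×10⁻⁶ × 252.6 = 153 MPa (compressive).

153 MPa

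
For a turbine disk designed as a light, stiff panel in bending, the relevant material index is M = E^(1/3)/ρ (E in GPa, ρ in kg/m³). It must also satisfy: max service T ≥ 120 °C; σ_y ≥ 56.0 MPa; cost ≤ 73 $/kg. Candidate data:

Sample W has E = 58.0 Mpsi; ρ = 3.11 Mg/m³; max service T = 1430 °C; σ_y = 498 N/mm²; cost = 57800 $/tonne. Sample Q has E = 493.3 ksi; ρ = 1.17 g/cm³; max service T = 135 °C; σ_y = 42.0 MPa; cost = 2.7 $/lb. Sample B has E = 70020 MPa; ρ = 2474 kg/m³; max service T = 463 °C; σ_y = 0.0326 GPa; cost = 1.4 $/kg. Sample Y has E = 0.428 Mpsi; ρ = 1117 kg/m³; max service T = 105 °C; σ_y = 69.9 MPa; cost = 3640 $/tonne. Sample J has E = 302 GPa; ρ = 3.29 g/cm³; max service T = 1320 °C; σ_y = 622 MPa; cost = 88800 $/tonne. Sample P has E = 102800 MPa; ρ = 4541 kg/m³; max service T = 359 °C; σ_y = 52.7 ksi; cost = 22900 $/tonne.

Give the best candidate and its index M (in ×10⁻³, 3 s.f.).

sample W, M = 2.37×10⁻³

Screen on constraints: max service T ≥ 120 °C; σ_y ≥ 56.0 MPa; cost ≤ 73 $/kg. Survivors: sample W, sample P.
Putting every candidate on a common basis:
  sample W: E = 399.9 GPa, ρ = 3110 kg/m³
  sample P: E = 102.8 GPa, ρ = 4541 kg/m³
  sample W: M = 2.37×10⁻³
  sample P: M = 1.03×10⁻³
Highest index: sample W.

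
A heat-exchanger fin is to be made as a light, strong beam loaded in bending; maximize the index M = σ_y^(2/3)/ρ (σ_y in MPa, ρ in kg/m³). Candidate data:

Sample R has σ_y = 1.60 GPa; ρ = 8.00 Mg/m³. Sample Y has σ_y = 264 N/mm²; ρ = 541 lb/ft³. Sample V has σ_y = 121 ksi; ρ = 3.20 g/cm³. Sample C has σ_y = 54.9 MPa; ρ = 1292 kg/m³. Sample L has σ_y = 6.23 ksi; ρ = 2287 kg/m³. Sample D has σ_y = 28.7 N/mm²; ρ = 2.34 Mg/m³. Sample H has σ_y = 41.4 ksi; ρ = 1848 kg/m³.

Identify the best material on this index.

sample V

Normalizing units and computing the index:
  sample R: σ_y = 1600 MPa, ρ = 8000 kg/m³
  sample Y: σ_y = 264.0 MPa, ρ = 8666 kg/m³
  sample V: σ_y = 834.3 MPa, ρ = 3200 kg/m³
  sample C: σ_y = 54.90 MPa, ρ = 1292 kg/m³
  sample L: σ_y = 42.95 MPa, ρ = 2287 kg/m³
  sample D: σ_y = 28.70 MPa, ρ = 2340 kg/m³
  sample H: σ_y = 285.4 MPa, ρ = 1848 kg/m³
  sample V: M = 27.7×10⁻³
  sample H: M = 23.5×10⁻³
  sample R: M = 17.1×10⁻³
  sample C: M = 11.2×10⁻³
  sample L: M = 5.36×10⁻³
  sample Y: M = 4.75×10⁻³
  sample D: M = 4.01×10⁻³
The maximum is for sample V.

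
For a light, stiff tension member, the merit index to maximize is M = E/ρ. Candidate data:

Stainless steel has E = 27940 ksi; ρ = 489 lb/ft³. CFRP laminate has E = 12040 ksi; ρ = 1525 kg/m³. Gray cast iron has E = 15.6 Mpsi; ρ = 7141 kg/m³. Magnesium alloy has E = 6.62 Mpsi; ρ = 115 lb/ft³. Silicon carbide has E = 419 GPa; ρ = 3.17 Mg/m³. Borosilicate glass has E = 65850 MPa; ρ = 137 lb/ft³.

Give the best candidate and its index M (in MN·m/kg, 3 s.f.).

silicon carbide, M = 132 MN·m/kg

Convert each candidate to consistent units, then evaluate M:
  stainless steel: E = 192.6 GPa, ρ = 7833 kg/m³
  CFRP laminate: E = 83.01 GPa, ρ = 1525 kg/m³
  gray cast iron: E = 107.6 GPa, ρ = 7141 kg/m³
  magnesium alloy: E = 45.64 GPa, ρ = 1842 kg/m³
  silicon carbide: E = 419.0 GPa, ρ = 3170 kg/m³
  borosilicate glass: E = 65.85 GPa, ρ = 2195 kg/m³
  silicon carbide: M = 132 MN·m/kg
  CFRP laminate: M = 54.4 MN·m/kg
  borosilicate glass: M = 30.0 MN·m/kg
  magnesium alloy: M = 24.8 MN·m/kg
  stainless steel: M = 24.6 MN·m/kg
  gray cast iron: M = 15.1 MN·m/kg
Highest index: silicon carbide.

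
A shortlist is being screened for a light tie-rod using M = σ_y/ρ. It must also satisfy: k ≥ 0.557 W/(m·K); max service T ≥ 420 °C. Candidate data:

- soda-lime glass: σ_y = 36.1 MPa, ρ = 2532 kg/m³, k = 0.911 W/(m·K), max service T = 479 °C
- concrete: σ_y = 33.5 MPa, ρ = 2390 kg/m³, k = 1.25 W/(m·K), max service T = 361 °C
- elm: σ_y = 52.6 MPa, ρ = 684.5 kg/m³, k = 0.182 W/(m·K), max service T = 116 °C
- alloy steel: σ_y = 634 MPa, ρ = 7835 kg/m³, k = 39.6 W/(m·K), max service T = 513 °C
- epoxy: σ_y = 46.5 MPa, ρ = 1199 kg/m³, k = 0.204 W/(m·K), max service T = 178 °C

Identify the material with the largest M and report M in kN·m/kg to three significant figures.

alloy steel, M = 80.9 kN·m/kg

Screen on constraints: k ≥ 0.557 W/(m·K); max service T ≥ 420 °C. Survivors: soda-lime glass, alloy steel.
Computing M directly (units already consistent):
  alloy steel: M = 80.9 kN·m/kg
  soda-lime glass: M = 14.3 kN·m/kg
Alloy steel has the largest M.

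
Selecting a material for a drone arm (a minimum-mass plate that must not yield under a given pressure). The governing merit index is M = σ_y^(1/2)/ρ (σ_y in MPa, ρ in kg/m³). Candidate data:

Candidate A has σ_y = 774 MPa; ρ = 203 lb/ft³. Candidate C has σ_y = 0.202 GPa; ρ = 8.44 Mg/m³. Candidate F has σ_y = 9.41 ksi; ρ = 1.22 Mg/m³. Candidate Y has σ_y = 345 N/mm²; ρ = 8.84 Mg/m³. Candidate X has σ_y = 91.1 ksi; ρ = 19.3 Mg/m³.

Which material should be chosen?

After converting to SI:
  candidate A: σ_y = 774.0 MPa, ρ = 3252 kg/m³
  candidate C: σ_y = 202.0 MPa, ρ = 8440 kg/m³
  candidate F: σ_y = 64.88 MPa, ρ = 1220 kg/m³
  candidate Y: σ_y = 345.0 MPa, ρ = 8840 kg/m³
  candidate X: σ_y = 628.1 MPa, ρ = 19300 kg/m³
  candidate A: M = 8.56×10⁻³
  candidate F: M = 6.60×10⁻³
  candidate Y: M = 2.10×10⁻³
  candidate C: M = 1.68×10⁻³
  candidate X: M = 1.30×10⁻³
The maximum is for candidate A.

candidate A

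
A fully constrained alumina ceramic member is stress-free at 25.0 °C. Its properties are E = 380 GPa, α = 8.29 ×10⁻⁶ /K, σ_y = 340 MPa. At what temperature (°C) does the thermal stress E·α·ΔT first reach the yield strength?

E·α·ΔT = 340.0 MPa ⇒ ΔT = 340.0 / (380.0×10³ × 8.29×10⁻⁶) = 107.9 K.
T = 25.0 + 107.9 = 132.9 °C.

133 °C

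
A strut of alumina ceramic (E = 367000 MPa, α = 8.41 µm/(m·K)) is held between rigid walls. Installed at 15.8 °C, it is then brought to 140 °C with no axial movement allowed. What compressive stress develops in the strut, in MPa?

383 MPa

E = 367000 MPa = 367.0 GPa.
ΔT = 124.2 K. Constrained thermal stress σ = E·α·ΔT = 367.0×10³ MPa × 8.41×10⁻⁶ × 124.2 = 383 MPa (compressive).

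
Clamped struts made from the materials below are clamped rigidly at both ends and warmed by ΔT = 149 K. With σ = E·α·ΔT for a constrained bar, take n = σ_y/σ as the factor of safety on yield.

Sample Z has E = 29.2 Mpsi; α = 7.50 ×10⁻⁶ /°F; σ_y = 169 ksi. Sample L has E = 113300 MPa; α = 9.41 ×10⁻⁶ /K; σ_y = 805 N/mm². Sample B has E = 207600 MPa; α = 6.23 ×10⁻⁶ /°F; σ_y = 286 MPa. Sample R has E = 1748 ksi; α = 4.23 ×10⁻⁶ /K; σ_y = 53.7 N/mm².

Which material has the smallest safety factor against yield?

sample B

Converting E to GPa, α to ×10⁻⁶/K, σ_y to MPa, then σ and n for each:
  sample Z: E = 201.3, α = 13.5, σ_y = 1165 → σ = 405 MPa, n = 2.88
  sample L: E = 113.3, α = 9.41, σ_y = 805.0 → σ = 159 MPa, n = 5.07
  sample B: E = 207.6, α = 11.2, σ_y = 286.0 → σ = 347 MPa, n = 0.825
  sample R: E = 12.05, α = 4.23, σ_y = 53.70 → σ = 7.60 MPa, n = 7.07
Smallest n: sample B with n = 0.825.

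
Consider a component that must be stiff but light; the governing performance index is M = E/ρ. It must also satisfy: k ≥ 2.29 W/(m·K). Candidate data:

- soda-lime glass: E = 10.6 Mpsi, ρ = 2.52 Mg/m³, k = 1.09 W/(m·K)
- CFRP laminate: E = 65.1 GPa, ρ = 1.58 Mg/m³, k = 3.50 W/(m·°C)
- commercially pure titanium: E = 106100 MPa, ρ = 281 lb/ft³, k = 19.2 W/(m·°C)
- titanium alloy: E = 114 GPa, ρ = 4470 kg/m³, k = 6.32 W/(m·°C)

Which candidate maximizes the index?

Screen on constraints: k ≥ 2.29 W/(m·K). Survivors: CFRP laminate, commercially pure titanium, titanium alloy.
After converting to SI:
  CFRP laminate: E = 65.10 GPa, ρ = 1580 kg/m³
  commercially pure titanium: E = 106.1 GPa, ρ = 4501 kg/m³
  titanium alloy: E = 114.0 GPa, ρ = 4470 kg/m³
  CFRP laminate: M = 41.2 MN·m/kg
  titanium alloy: M = 25.5 MN·m/kg
  commercially pure titanium: M = 23.6 MN·m/kg
CFRP laminate ranks first.

CFRP laminate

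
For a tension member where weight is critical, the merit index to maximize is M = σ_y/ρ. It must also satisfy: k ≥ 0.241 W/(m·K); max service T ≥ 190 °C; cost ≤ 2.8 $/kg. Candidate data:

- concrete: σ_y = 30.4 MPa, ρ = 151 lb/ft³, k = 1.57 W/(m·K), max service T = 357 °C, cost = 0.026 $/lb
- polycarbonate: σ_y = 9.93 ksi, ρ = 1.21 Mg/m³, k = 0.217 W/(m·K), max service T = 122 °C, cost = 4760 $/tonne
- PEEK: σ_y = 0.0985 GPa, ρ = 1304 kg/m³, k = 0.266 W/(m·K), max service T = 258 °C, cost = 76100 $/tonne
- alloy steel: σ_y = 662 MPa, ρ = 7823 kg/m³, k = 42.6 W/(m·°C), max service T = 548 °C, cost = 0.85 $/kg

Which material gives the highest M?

alloy steel

Screen on constraints: k ≥ 0.241 W/(m·K); max service T ≥ 190 °C; cost ≤ 2.8 $/kg. Survivors: concrete, alloy steel.
In SI units:
  concrete: σ_y = 30.40 MPa, ρ = 2419 kg/m³
  alloy steel: σ_y = 662.0 MPa, ρ = 7823 kg/m³
  alloy steel: M = 84.6 kN·m/kg
  concrete: M = 12.6 kN·m/kg
The maximum is for alloy steel.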